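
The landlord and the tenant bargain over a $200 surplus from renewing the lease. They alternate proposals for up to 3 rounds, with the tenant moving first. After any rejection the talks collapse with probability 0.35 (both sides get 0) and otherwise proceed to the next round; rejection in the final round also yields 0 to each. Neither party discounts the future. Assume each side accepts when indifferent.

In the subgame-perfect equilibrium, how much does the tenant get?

Round 3 (the tenant proposes): rejection yields 0 for the landlord; the tenant offers 0 and keeps 200.
Round 2 (the landlord proposes): rejecting gives the tenant an expected 0.65 × 200 = 130, so the landlord offers 130, keeping 70.
Round 1 (the tenant proposes): rejecting gives the landlord an expected 0.65 × 70 = 45.5; the tenant offers that and keeps 154.5.

154.5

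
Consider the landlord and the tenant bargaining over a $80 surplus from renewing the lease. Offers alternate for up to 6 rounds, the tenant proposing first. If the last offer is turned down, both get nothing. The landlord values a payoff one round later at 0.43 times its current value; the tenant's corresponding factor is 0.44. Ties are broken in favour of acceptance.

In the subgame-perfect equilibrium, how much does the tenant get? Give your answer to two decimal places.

Round 6 (the landlord proposes): the tenant will accept anything ≥ 0, so the landlord offers 0 and keeps 80.
Round 5 (the tenant proposes): the landlord can get 80 next round, worth 0.43 × 80 = 34.4 now. The tenant offers 34.4 and keeps 80 − 34.4 = 45.6.
Round 4 (the landlord proposes): the tenant can get 45.6 next round, worth 0.44 × 45.6 = 20.064 now. The landlord offers 20.064 and keeps 80 − 20.064 = 59.936.
Round 3 (the tenant proposes): the landlord can get 59.936 next round, worth 0.43 × 59.936 = 25.77248 now; the tenant offers that and keeps 54.22752.
Round 2 (the landlord proposes): the tenant can get 54.22752 next round, worth 0.44 × 54.22752 = 23.8601088 now; the landlord offers that and keeps 56.1398912.
Round 1 (the tenant proposes): the landlord can get 56.1398912 next round, worth 0.43 × 56.1398912 = 24.140153216 now, so the tenant offers 24.140153216, keeping 55.859846784.

55.86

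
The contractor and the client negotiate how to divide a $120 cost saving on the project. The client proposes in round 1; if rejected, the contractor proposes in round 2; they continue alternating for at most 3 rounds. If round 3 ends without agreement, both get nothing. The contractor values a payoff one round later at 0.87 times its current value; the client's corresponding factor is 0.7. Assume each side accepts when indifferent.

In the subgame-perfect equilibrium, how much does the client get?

By backward induction:
Round 3 (the client proposes): rejection yields 0 for the contractor; the client offers 0 and keeps 120.
Round 2 (the contractor proposes): the client can get 120 next round, worth 0.7 × 120 = 84 now; the contractor offers that and keeps 36.
Round 1 (the client proposes): the contractor can get 36 next round, worth 0.87 × 36 = 31.32 now; the client offers that and keeps 88.68.

88.68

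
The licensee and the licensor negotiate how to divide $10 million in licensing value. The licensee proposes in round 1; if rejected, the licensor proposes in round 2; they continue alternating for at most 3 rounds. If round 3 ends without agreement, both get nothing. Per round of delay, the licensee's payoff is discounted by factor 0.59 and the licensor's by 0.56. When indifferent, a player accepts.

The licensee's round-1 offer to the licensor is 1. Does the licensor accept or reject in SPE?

Reject

Round 3 (the licensee proposes): the licensor will accept anything ≥ 0, so the licensee offers 0 and keeps 10.
Round 2 (the licensor proposes): the licensee can get 10 next round, worth 0.59 × 10 = 5.9 now; the licensor offers that and keeps 4.1.
So by rejecting in round 1, the licensor gets 4.1 next round, worth 0.56 × 4.1 = 2.296 now.
Offer 1 < 2.296, so the licensor rejects.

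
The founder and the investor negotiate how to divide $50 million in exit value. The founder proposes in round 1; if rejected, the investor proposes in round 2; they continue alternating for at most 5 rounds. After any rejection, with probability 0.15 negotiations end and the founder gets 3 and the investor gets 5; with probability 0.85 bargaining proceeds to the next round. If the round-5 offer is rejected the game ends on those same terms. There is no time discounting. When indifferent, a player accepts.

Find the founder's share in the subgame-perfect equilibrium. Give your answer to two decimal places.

35.78

Round 5 (the founder proposes): the investor gets 5 if talks fail, so the founder offers 5 and keeps 45.
Round 4 (the investor proposes): rejecting gives the founder an expected 0.85 × 45 + 0.15 × 3 = 38.7. The investor offers 38.7 and keeps 50 − 38.7 = 11.3.
Round 3 (the founder proposes): rejecting gives the investor an expected 0.85 × 11.3 + 0.15 × 5 = 10.355. The founder offers 10.355 and keeps 50 − 10.355 = 39.645.
Round 2 (the investor proposes): rejecting gives the founder an expected 0.85 × 39.645 + 0.15 × 3 = 34.14825; the investor offers that and keeps 15.85175.
Round 1 (the founder proposes): rejecting gives the investor an expected 0.85 × 15.85175 + 0.15 × 5 = 14.2239875; the founder offers that and keeps 35.7760125.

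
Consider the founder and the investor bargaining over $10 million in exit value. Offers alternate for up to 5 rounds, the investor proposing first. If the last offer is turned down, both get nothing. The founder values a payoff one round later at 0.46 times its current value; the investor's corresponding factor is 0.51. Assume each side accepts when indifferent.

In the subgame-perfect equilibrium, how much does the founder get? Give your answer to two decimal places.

2.78

Round 5 (the investor proposes): rejection yields 0 for the founder; the investor offers 0 and keeps 10.
Round 4 (the founder proposes): the investor can get 10 next round, worth 0.51 × 10 = 5.1 now. The founder offers 5.1 and keeps 10 − 5.1 = 4.9.
Round 3 (the investor proposes): the founder can get 4.9 next round, worth 0.46 × 4.9 = 2.254 now, so the investor offers 2.254, keeping 7.746.
Round 2 (the founder proposes): the investor can get 7.746 next round, worth 0.51 × 7.746 = 3.95046 now. The founder offers 3.95046 and keeps 10 − 3.95046 = 6.04954.
Round 1 (the investor proposes): the founder can get 6.04954 next round, worth 0.46 × 6.04954 = 2.7827884 now, so the investor offers 2.7827884, keeping 7.2172116.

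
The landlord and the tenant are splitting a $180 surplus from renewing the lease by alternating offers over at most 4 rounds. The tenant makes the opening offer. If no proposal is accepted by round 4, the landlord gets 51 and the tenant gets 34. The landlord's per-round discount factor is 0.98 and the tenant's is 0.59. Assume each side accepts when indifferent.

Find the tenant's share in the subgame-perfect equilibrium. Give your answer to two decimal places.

24.95

Work backward from the last round.
Round 4 (the landlord proposes): the tenant gets 34 if talks fail, so the landlord offers 34 and keeps 146.
Round 3 (the tenant proposes): the landlord can get 146 next round, worth 0.98 × 146 = 143.08 now. The tenant offers 143.08 and keeps 180 − 143.08 = 36.92.
Round 2 (the landlord proposes): the tenant can get 36.92 next round, worth 0.59 × 36.92 = 21.7828 now; the landlord offers that and keeps 158.2172.
Round 1 (the tenant proposes): the landlord can get 158.2172 next round, worth 0.98 × 158.2172 = 155.052856 now. The tenant offers 155.052856 and keeps 180 − 155.052856 = 24.947144.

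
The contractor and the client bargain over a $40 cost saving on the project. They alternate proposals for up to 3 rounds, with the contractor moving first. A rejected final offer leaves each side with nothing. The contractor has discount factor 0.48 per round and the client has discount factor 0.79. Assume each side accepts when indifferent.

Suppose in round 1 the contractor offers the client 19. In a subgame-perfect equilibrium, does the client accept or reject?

Accept

Work out the client's continuation value if the offer is rejected.
Round 3 (the contractor proposes): the client will accept anything ≥ 0, so the contractor offers 0 and keeps 40.
Round 2 (the client proposes): the contractor can get 40 next round, worth 0.48 × 40 = 19.2 now, so the client offers 19.2, keeping 20.8.
So by rejecting in round 1, the client gets 20.8 next round, worth 0.79 × 20.8 = 16.432 now.
Offer 19 ≥ 16.432, so the client accepts.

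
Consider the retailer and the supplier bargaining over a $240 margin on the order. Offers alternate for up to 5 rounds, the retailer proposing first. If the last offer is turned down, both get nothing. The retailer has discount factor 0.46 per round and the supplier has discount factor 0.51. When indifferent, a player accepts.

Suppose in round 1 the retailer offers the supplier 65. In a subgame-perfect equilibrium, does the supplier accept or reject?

Reject

Round 5 (the retailer proposes): rejection yields 0 for the supplier; the retailer offers 0 and keeps 240.
Round 4 (the supplier proposes): the retailer can get 240 next round, worth 0.46 × 240 = 110.4 now, so the supplier offers 110.4, keeping 129.6.
Round 3 (the retailer proposes): the supplier can get 129.6 next round, worth 0.51 × 129.6 = 66.096 now; the retailer offers that and keeps 173.904.
Round 2 (the supplier proposes): the retailer can get 173.904 next round, worth 0.46 × 173.904 = 79.99584 now; the supplier offers that and keeps 160.00416.
So by rejecting in round 1, the supplier gets 160.00416 next round, worth 0.51 × 160.00416 = 81.6021216 now.
Offer 65 < 81.6021216, so the supplier rejects.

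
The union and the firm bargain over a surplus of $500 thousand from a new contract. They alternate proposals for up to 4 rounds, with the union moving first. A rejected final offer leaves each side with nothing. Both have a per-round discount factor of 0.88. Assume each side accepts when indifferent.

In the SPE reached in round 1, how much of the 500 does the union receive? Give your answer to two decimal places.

106.46

Round 4 (the firm proposes): rejection yields 0 for the union; the firm offers 0 and keeps 500.
Round 3 (the union proposes): the firm can get 500 next round, worth 0.88 × 500 = 440 now. The union offers 440 and keeps 500 − 440 = 60.
Round 2 (the firm proposes): the union can get 60 next round, worth 0.88 × 60 = 52.8 now. The firm offers 52.8 and keeps 500 − 52.8 = 447.2.
Round 1 (the union proposes): the firm can get 447.2 next round, worth 0.88 × 447.2 = 393.536 now, so the union offers 393.536, keeping 106.464.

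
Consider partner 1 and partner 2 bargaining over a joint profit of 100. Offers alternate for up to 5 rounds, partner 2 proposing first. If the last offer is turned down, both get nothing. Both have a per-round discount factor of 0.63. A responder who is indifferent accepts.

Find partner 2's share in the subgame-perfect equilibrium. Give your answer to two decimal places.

67.44

By backward induction:
Round 5 (partner 2 proposes): rejection yields 0 for partner 1; partner 2 offers 0 and keeps 100.
Round 4 (partner 1 proposes): partner 2 can get 100 next round, worth 0.63 × 100 = 63 now; partner 1 offers that and keeps 37.
Round 3 (partner 2 proposes): partner 1 can get 37 next round, worth 0.63 × 37 = 23.31 now, so partner 2 offers 23.31, keeping 76.69.
Round 2 (partner 1 proposes): partner 2 can get 76.69 next round, worth 0.63 × 76.69 = 48.3147 now, so partner 1 offers 48.3147, keeping 51.6853.
Round 1 (partner 2 proposes): partner 1 can get 51.6853 next round, worth 0.63 × 51.6853 = 32.561739 now. Partner 2 offers 32.561739 and keeps 100 − 32.561739 = 67.438261.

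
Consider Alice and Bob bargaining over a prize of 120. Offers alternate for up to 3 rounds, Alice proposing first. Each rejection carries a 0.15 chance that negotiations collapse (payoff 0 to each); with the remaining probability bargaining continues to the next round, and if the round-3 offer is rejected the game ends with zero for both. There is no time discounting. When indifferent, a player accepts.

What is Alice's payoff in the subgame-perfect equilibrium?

By backward induction:
Round 3 (Alice proposes): rejection yields 0 for Bob; Alice offers 0 and keeps 120.
Round 2 (Bob proposes): rejecting gives Alice an expected 0.85 × 120 = 102, so Bob offers 102, keeping 18.
Round 1 (Alice proposes): rejecting gives Bob an expected 0.85 × 18 = 15.3, so Alice offers 15.3, keeping 104.7.

104.7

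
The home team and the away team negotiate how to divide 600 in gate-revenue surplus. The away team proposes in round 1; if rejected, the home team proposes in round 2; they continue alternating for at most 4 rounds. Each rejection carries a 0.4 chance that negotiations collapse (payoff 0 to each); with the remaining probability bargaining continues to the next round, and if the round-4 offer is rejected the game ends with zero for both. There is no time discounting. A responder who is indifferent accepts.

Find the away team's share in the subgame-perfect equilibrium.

326.4

Round 4 (the home team proposes): rejection yields 0 for the away team; the home team offers 0 and keeps 600.
Round 3 (the away team proposes): rejecting gives the home team an expected 0.6 × 600 = 360. The away team offers 360 and keeps 600 − 360 = 240.
Round 2 (the home team proposes): rejecting gives the away team an expected 0.6 × 240 = 144; the home team offers that and keeps 456.
Round 1 (the away team proposes): rejecting gives the home team an expected 0.6 × 456 = 273.6. The away team offers 273.6 and keeps 600 − 273.6 = 326.4.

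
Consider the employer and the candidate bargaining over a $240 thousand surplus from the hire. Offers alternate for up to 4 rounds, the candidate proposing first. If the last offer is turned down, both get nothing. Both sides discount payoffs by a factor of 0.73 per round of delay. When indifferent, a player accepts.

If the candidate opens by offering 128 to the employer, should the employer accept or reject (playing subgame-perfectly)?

Round 4 (the employer proposes): rejection yields 0 for the candidate; the employer offers 0 and keeps 240.
Round 3 (the candidate proposes): the employer can get 240 next round, worth 0.73 × 240 = 175.2 now, so the candidate offers 175.2, keeping 64.8.
Round 2 (the employer proposes): the candidate can get 64.8 next round, worth 0.73 × 64.8 = 47.304 now. The employer offers 47.304 and keeps 240 − 47.304 = 192.696.
So by rejecting in round 1, the employer gets 192.696 next round, worth 0.73 × 192.696 = 140.66808 now.
Offer 128 < 140.66808, so the employer rejects.

Reject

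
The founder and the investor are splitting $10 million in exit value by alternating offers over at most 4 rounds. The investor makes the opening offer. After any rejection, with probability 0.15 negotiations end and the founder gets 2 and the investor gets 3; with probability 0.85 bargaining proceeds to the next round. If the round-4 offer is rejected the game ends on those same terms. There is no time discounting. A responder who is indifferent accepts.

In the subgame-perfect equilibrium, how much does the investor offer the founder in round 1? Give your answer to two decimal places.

By backward induction:
Round 4 (the founder proposes): the investor gets 3 if talks fail, so the founder offers 3 and keeps 7.
Round 3 (the investor proposes): rejecting gives the founder an expected 0.85 × 7 + 0.15 × 2 = 6.25; the investor offers that and keeps 3.75.
Round 2 (the founder proposes): rejecting gives the investor an expected 0.85 × 3.75 + 0.15 × 3 = 3.6375; the founder offers that and keeps 6.3625.
Round 1 (the investor proposes): rejecting gives the founder an expected 0.85 × 6.3625 + 0.15 × 2 = 5.708125. The investor offers 5.708125 and keeps 10 − 5.708125 = 4.291875.

5.71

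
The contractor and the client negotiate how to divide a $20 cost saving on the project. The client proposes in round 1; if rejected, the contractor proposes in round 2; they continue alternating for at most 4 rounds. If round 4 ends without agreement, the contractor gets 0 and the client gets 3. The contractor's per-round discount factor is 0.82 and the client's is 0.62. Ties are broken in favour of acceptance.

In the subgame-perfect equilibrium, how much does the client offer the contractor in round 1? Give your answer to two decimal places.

13.32

Round 4 (the contractor proposes): the client gets 3 if talks fail, so the contractor offers 3 and keeps 17.
Round 3 (the client proposes): the contractor can get 17 next round, worth 0.82 × 17 = 13.94 now. The client offers 13.94 and keeps 20 − 13.94 = 6.06.
Round 2 (the contractor proposes): the client can get 6.06 next round, worth 0.62 × 6.06 = 3.7572 now. The contractor offers 3.7572 and keeps 20 − 3.7572 = 16.2428.
Round 1 (the client proposes): the contractor can get 16.2428 next round, worth 0.82 × 16.2428 = 13.319096 now, so the client offers 13.319096, keeping 6.680904.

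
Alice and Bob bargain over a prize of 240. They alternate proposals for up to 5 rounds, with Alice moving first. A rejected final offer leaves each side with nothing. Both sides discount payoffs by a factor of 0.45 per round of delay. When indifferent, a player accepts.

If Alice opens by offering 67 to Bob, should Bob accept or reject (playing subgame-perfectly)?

Round 5 (Alice proposes): rejection yields 0 for Bob; Alice offers 0 and keeps 240.
Round 4 (Bob proposes): Alice can get 240 next round, worth 0.45 × 240 = 108 now, so Bob offers 108, keeping 132.
Round 3 (Alice proposes): Bob can get 132 next round, worth 0.45 × 132 = 59.4 now, so Alice offers 59.4, keeping 180.6.
Round 2 (Bob proposes): Alice can get 180.6 next round, worth 0.45 × 180.6 = 81.27 now, so Bob offers 81.27, keeping 158.73.
So by rejecting in round 1, Bob gets 158.73 next round, worth 0.45 × 158.73 = 71.4285 now.
Offer 67 < 71.4285, so Bob rejects.

Reject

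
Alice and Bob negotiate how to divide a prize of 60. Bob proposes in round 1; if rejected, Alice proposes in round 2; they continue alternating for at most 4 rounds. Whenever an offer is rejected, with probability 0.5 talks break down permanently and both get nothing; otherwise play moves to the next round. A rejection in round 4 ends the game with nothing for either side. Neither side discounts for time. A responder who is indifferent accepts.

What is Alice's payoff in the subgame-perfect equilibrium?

22.5

By backward induction:
Round 4 (Alice proposes): rejection yields 0 for Bob; Alice offers 0 and keeps 60.
Round 3 (Bob proposes): rejecting gives Alice an expected 0.5 × 60 = 30. Bob offers 30 and keeps 60 − 30 = 30.
Round 2 (Alice proposes): rejecting gives Bob an expected 0.5 × 30 = 15. Alice offers 15 and keeps 60 − 15 = 45.
Round 1 (Bob proposes): rejecting gives Alice an expected 0.5 × 45 = 22.5. Bob offers 22.5 and keeps 60 − 22.5 = 37.5.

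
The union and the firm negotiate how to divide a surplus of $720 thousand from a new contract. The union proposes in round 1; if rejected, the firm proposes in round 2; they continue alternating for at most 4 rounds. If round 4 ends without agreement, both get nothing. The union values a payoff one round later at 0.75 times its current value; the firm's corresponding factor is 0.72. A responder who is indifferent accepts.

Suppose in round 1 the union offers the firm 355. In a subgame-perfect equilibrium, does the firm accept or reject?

Reject

Work out the firm's continuation value if the offer is rejected.
Round 4 (the firm proposes): rejection yields 0 for the union; the firm offers 0 and keeps 720.
Round 3 (the union proposes): the firm can get 720 next round, worth 0.72 × 720 = 518.4 now; the union offers that and keeps 201.6.
Round 2 (the firm proposes): the union can get 201.6 next round, worth 0.75 × 201.6 = 151.2 now, so the firm offers 151.2, keeping 568.8.
So by rejecting in round 1, the firm gets 568.8 next round, worth 0.72 × 568.8 = 409.536 now.
Offer 355 < 409.536, so the firm rejects.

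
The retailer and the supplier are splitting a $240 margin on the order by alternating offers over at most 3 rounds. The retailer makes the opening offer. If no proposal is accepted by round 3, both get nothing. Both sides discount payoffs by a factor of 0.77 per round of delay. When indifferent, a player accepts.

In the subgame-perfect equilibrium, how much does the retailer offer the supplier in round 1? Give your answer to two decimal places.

42.50

Round 3 (the retailer proposes): rejection yields 0 for the supplier; the retailer offers 0 and keeps 240.
Round 2 (the supplier proposes): the retailer can get 240 next round, worth 0.77 × 240 = 184.8 now. The supplier offers 184.8 and keeps 240 − 184.8 = 55.2.
Round 1 (the retailer proposes): the supplier can get 55.2 next round, worth 0.77 × 55.2 = 42.504 now, so the retailer offers 42.504, keeping 197.496.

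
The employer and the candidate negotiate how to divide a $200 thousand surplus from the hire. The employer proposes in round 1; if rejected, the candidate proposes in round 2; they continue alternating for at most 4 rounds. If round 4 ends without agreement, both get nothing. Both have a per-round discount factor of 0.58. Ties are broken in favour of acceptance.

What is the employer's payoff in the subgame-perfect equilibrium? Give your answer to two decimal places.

Round 4 (the candidate proposes): rejection yields 0 for the employer; the candidate offers 0 and keeps 200.
Round 3 (the employer proposes): the candidate can get 200 next round, worth 0.58 × 200 = 116 now, so the employer offers 116, keeping 84.
Round 2 (the candidate proposes): the employer can get 84 next round, worth 0.58 × 84 = 48.72 now; the candidate offers that and keeps 151.28.
Round 1 (the employer proposes): the candidate can get 151.28 next round, worth 0.58 × 151.28 = 87.7424 now; the employer offers that and keeps 112.2576.

112.26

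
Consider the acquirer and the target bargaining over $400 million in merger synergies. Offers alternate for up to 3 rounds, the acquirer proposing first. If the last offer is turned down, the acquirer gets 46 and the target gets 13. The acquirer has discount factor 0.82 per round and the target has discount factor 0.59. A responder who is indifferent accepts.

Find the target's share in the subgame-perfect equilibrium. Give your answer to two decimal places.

By backward induction:
Round 3 (the acquirer proposes): the target gets 13 if talks fail, so the acquirer offers 13 and keeps 387.
Round 2 (the target proposes): the acquirer can get 387 next round, worth 0.82 × 387 = 317.34 now, so the target offers 317.34, keeping 82.66.
Round 1 (the acquirer proposes): the target can get 82.66 next round, worth 0.59 × 82.66 = 48.7694 now; the acquirer offers that and keeps 351.2306.

48.77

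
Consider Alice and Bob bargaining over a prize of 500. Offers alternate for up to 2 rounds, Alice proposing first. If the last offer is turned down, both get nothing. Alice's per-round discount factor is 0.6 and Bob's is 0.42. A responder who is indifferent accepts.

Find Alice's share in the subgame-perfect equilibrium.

290

Round 2 (Bob proposes): Alice will accept anything ≥ 0, so Bob offers 0 and keeps 500.
Round 1 (Alice proposes): Bob can get 500 next round, worth 0.42 × 500 = 210 now, so Alice offers 210, keeping 290.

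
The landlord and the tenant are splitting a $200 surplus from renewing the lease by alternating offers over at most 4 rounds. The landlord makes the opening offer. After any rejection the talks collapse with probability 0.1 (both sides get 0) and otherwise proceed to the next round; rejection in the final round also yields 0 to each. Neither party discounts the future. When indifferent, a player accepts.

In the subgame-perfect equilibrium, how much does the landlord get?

Round 4 (the tenant proposes): rejection yields 0 for the landlord; the tenant offers 0 and keeps 200.
Round 3 (the landlord proposes): rejecting gives the tenant an expected 0.9 × 200 = 180. The landlord offers 180 and keeps 200 − 180 = 20.
Round 2 (the tenant proposes): rejecting gives the landlord an expected 0.9 × 20 = 18; the tenant offers that and keeps 182.
Round 1 (the landlord proposes): rejecting gives the tenant an expected 0.9 × 182 = 163.8; the landlord offers that and keeps 36.2.

36.2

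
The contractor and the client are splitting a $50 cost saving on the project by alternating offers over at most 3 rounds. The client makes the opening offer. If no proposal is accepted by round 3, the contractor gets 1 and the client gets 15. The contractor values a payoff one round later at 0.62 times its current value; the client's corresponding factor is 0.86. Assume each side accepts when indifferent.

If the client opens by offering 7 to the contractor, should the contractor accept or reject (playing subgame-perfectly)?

Work out the contractor's continuation value if the offer is rejected.
Round 3 (the client proposes): the contractor gets 1 if talks fail, so the client offers 1 and keeps 49.
Round 2 (the contractor proposes): the client can get 49 next round, worth 0.86 × 49 = 42.14 now. The contractor offers 42.14 and keeps 50 − 42.14 = 7.86.
So by rejecting in round 1, the contractor gets 7.86 next round, worth 0.62 × 7.86 = 4.8732 now.
Offer 7 ≥ 4.8732, so the contractor accepts.

Accept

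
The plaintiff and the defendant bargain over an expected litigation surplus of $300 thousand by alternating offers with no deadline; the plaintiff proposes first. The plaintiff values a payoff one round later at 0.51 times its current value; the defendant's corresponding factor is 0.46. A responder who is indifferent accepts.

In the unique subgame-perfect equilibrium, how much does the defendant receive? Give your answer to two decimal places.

When the plaintiff proposes, the defendant accepts any offer worth at least 0.46 times what the defendant would get by proposing next round; and vice versa.
This gives x = 300 − 0.46y and y = 300 − 0.51x, where x and y are each side's share when it proposes.
Hence (1 − 0.46·0.51)x = 300(1 − 0.46), i.e. 0.7654·x = 162.
x ≈ 211.6540; the defendant's share is 300 − x ≈ 88.3460.

88.35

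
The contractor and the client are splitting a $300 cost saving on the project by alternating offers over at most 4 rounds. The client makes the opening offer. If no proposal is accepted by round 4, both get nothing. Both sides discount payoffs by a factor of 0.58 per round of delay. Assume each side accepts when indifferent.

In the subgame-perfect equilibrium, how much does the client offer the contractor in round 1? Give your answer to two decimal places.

131.61

Work backward from the last round.
Round 4 (the contractor proposes): the client will accept anything ≥ 0, so the contractor offers 0 and keeps 300.
Round 3 (the client proposes): the contractor can get 300 next round, worth 0.58 × 300 = 174 now. The client offers 174 and keeps 300 − 174 = 126.
Round 2 (the contractor proposes): the client can get 126 next round, worth 0.58 × 126 = 73.08 now. The contractor offers 73.08 and keeps 300 − 73.08 = 226.92.
Round 1 (the client proposes): the contractor can get 226.92 next round, worth 0.58 × 226.92 = 131.6136 now, so the client offers 131.6136, keeping 168.3864.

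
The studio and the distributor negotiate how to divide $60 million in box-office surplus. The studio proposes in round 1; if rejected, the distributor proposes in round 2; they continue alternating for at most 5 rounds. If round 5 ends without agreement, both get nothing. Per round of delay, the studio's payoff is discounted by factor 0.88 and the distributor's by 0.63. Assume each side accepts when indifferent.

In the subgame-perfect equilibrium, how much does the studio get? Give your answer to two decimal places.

Round 5 (the studio proposes): rejection yields 0 for the distributor; the studio offers 0 and keeps 60.
Round 4 (the distributor proposes): the studio can get 60 next round, worth 0.88 × 60 = 52.8 now, so the distributor offers 52.8, keeping 7.2.
Round 3 (the studio proposes): the distributor can get 7.2 next round, worth 0.63 × 7.2 = 4.536 now, so the studio offers 4.536, keeping 55.464.
Round 2 (the distributor proposes): the studio can get 55.464 next round, worth 0.88 × 55.464 = 48.80832 now, so the distributor offers 48.80832, keeping 11.19168.
Round 1 (the studio proposes): the distributor can get 11.19168 next round, worth 0.63 × 11.19168 = 7.0507584 now, so the studio offers 7.0507584, keeping 52.9492416.

52.95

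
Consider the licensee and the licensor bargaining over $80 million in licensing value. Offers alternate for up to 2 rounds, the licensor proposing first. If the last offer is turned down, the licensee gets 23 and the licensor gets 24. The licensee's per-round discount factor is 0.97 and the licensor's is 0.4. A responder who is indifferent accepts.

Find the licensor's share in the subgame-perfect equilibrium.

Round 2 (the licensee proposes): the licensor gets 24 if talks fail, so the licensee offers 24 and keeps 56.
Round 1 (the licensor proposes): the licensee can get 56 next round, worth 0.97 × 56 = 54.32 now. The licensor offers 54.32 and keeps 80 − 54.32 = 25.68.

25.68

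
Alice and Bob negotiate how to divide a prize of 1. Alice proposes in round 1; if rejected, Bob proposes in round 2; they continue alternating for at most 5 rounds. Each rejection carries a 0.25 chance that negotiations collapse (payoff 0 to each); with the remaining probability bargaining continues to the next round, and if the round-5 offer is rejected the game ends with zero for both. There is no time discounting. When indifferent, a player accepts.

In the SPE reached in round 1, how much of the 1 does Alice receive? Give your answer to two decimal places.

0.71

Round 5 (Alice proposes): Bob will accept anything ≥ 0, so Alice offers 0 and keeps 1.
Round 4 (Bob proposes): rejecting gives Alice an expected 0.75 × 1 = 0.75. Bob offers 0.75 and keeps 1 − 0.75 = 0.25.
Round 3 (Alice proposes): rejecting gives Bob an expected 0.75 × 0.25 = 0.1875, so Alice offers 0.1875, keeping 0.8125.
Round 2 (Bob proposes): rejecting gives Alice an expected 0.75 × 0.8125 = 0.609375, so Bob offers 0.609375, keeping 0.390625.
Round 1 (Alice proposes): rejecting gives Bob an expected 0.75 × 0.390625 = 0.29296875; Alice offers that and keeps 0.70703125.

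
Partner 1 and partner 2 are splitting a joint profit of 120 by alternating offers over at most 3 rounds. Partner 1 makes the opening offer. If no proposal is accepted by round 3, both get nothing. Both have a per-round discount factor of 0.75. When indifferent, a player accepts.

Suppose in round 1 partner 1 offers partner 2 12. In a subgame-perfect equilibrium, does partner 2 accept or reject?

Round 3 (partner 1 proposes): partner 2 will accept anything ≥ 0, so partner 1 offers 0 and keeps 120.
Round 2 (partner 2 proposes): partner 1 can get 120 next round, worth 0.75 × 120 = 90 now. Partner 2 offers 90 and keeps 120 − 90 = 30.
So by rejecting in round 1, partner 2 gets 30 next round, worth 0.75 × 30 = 22.5 now.
Offer 12 < 22.5, so partner 2 rejects.

Reject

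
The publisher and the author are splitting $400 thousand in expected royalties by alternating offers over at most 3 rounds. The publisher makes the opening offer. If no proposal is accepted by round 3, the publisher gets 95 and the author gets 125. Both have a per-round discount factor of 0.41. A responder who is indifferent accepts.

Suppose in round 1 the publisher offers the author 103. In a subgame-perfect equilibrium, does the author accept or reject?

Reject

Round 3 (the publisher proposes): the author gets 125 if talks fail, so the publisher offers 125 and keeps 275.
Round 2 (the author proposes): the publisher can get 275 next round, worth 0.41 × 275 = 112.75 now, so the author offers 112.75, keeping 287.25.
So by rejecting in round 1, the author gets 287.25 next round, worth 0.41 × 287.25 = 117.7725 now.
Offer 103 < 117.7725, so the author rejects.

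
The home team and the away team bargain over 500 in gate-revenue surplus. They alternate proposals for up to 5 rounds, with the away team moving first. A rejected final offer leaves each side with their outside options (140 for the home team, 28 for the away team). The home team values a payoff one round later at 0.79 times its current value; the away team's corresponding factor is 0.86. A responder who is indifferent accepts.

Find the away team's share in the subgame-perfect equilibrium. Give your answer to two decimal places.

By backward induction:
Round 5 (the away team proposes): the home team gets 140 if talks fail, so the away team offers 140 and keeps 360.
Round 4 (the home team proposes): the away team can get 360 next round, worth 0.86 × 360 = 309.6 now; the home team offers that and keeps 190.4.
Round 3 (the away team proposes): the home team can get 190.4 next round, worth 0.79 × 190.4 = 150.416 now; the away team offers that and keeps 349.584.
Round 2 (the home team proposes): the away team can get 349.584 next round, worth 0.86 × 349.584 = 300.64224 now. The home team offers 300.64224 and keeps 500 − 300.64224 = 199.35776.
Round 1 (the away team proposes): the home team can get 199.35776 next round, worth 0.79 × 199.35776 = 157.4926304 now; the away team offers that and keeps 342.5073696.

342.51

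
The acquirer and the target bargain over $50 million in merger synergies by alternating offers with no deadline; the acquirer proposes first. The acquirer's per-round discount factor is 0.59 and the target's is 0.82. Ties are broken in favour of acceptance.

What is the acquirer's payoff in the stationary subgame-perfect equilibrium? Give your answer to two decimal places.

17.44

Let x be the acquirer's share when the acquirer proposes and y be the target's share when the target proposes.
The target accepts iff offered ≥ 0.82·y, so x = 50 − 0.82y. Symmetrically y = 50 − 0.59x.
Substituting: x = 50 − 0.82(50 − 0.59x), giving x(1 − 0.59·0.82) = 50(1 − 0.82).
So x = 50 × 0.18 / 0.5162 ≈ 17.4351, and the target receives 50 − x ≈ 32.5649.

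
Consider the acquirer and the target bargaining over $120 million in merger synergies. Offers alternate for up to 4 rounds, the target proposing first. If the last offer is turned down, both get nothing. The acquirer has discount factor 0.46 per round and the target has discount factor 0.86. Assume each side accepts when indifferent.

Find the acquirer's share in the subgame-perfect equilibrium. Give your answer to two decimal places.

Round 4 (the acquirer proposes): the target will accept anything ≥ 0, so the acquirer offers 0 and keeps 120.
Round 3 (the target proposes): the acquirer can get 120 next round, worth 0.46 × 120 = 55.2 now, so the target offers 55.2, keeping 64.8.
Round 2 (the acquirer proposes): the target can get 64.8 next round, worth 0.86 × 64.8 = 55.728 now; the acquirer offers that and keeps 64.272.
Round 1 (the target proposes): the acquirer can get 64.272 next round, worth 0.46 × 64.272 = 29.56512 now. The target offers 29.56512 and keeps 120 − 29.56512 = 90.43488.

29.57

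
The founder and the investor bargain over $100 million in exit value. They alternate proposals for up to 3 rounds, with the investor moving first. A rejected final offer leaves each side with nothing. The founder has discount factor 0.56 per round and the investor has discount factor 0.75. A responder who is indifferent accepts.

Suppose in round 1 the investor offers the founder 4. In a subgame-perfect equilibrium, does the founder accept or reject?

Round 3 (the investor proposes): rejection yields 0 for the founder; the investor offers 0 and keeps 100.
Round 2 (the founder proposes): the investor can get 100 next round, worth 0.75 × 100 = 75 now, so the founder offers 75, keeping 25.
So by rejecting in round 1, the founder gets 25 next round, worth 0.56 × 25 = 14 now.
Offer 4 < 14, so the founder rejects.

Reject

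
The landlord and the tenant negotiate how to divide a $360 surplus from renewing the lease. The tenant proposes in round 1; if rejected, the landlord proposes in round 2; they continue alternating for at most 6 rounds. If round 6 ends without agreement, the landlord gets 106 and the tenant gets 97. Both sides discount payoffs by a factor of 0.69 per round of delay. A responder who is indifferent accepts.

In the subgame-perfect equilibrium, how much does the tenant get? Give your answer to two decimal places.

By backward induction:
Round 6 (the landlord proposes): the tenant gets 97 if talks fail, so the landlord offers 97 and keeps 263.
Round 5 (the tenant proposes): the landlord can get 263 next round, worth 0.69 × 263 = 181.47 now, so the tenant offers 181.47, keeping 178.53.
Round 4 (the landlord proposes): the tenant can get 178.53 next round, worth 0.69 × 178.53 = 123.1857 now, so the landlord offers 123.1857, keeping 236.8143.
Round 3 (the tenant proposes): the landlord can get 236.8143 next round, worth 0.69 × 236.8143 = 163.401867 now. The tenant offers 163.401867 and keeps 360 − 163.401867 = 196.598133.
Round 2 (the landlord proposes): the tenant can get 196.598133 next round, worth 0.69 × 196.598133 = 135.65271177 now. The landlord offers 135.65271177 and keeps 360 − 135.65271177 = 224.34728823.
Round 1 (the tenant proposes): the landlord can get 224.34728823 next round, worth 0.69 × 224.34728823 = 154.7996288787 now; the tenant offers that and keeps 205.2003711213.

205.20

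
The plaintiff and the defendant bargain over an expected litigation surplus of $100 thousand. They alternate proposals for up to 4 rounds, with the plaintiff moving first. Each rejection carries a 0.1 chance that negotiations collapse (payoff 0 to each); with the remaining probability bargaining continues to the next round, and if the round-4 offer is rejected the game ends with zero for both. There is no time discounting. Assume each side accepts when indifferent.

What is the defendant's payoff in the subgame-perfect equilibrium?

Round 4 (the defendant proposes): the plaintiff will accept anything ≥ 0, so the defendant offers 0 and keeps 100.
Round 3 (the plaintiff proposes): rejecting gives the defendant an expected 0.9 × 100 = 90. The plaintiff offers 90 and keeps 100 − 90 = 10.
Round 2 (the defendant proposes): rejecting gives the plaintiff an expected 0.9 × 10 = 9, so the defendant offers 9, keeping 91.
Round 1 (the plaintiff proposes): rejecting gives the defendant an expected 0.9 × 91 = 81.9; the plaintiff offers that and keeps 18.1.

81.9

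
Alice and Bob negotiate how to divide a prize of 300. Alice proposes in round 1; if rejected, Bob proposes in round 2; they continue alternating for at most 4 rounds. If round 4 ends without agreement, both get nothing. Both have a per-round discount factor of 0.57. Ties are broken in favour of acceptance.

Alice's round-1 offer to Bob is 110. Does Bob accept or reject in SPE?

Reject

Work out Bob's continuation value if the offer is rejected.
Round 4 (Bob proposes): Alice will accept anything ≥ 0, so Bob offers 0 and keeps 300.
Round 3 (Alice proposes): Bob can get 300 next round, worth 0.57 × 300 = 171 now; Alice offers that and keeps 129.
Round 2 (Bob proposes): Alice can get 129 next round, worth 0.57 × 129 = 73.53 now. Bob offers 73.53 and keeps 300 − 73.53 = 226.47.
So by rejecting in round 1, Bob gets 226.47 next round, worth 0.57 × 226.47 = 129.0879 now.
Offer 110 < 129.0879, so Bob rejects.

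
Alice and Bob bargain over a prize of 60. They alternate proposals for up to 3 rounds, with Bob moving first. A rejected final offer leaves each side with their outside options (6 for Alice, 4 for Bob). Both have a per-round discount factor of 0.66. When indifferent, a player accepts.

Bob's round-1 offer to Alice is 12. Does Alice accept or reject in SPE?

Round 3 (Bob proposes): Alice gets 6 if talks fail, so Bob offers 6 and keeps 54.
Round 2 (Alice proposes): Bob can get 54 next round, worth 0.66 × 54 = 35.64 now, so Alice offers 35.64, keeping 24.36.
So by rejecting in round 1, Alice gets 24.36 next round, worth 0.66 × 24.36 = 16.0776 now.
Offer 12 < 16.0776, so Alice rejects.

Reject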